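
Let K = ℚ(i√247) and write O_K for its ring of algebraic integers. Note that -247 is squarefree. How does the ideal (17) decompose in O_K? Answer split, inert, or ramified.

split — (17) = 𝔭₁𝔭₂ with 𝔭₁ ≠ 𝔭₂

-247 mod 4 = 1, hence disc K = -247 and O_K = ℤ[(1+√-247)/2].
disc(K) = -247 is not divisible by 17; 17 is unramified.
(-247/17) = 8^8 mod 17 = 1, giving Legendre symbol 1.
Legendre symbol 1 ⇒ 17 is split.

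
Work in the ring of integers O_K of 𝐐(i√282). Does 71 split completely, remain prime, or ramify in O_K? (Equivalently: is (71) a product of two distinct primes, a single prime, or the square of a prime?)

d = -282 ≡ 2 (mod 4), so O_K = ℤ[√-282] and disc(K) = 4d = -1128.
Since gcd(71, -1128) = 1 the prime 71 does not ramify.
Compute (-282/71) via Euler: 2^((71-1)/2) mod 71 = 1, so (-282/71) = 1.
d is a quadratic residue mod p, hence 71 splits in O_K.

71 splits in O_K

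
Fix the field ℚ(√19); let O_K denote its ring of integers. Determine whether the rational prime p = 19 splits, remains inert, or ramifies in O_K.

d = 19 ≡ 3 (mod 4), so O_K = ℤ[√19] and disc(K) = 4d = 76.
disc(K) = 76 = 19·4, so p = 19 is ramified.

ramifies in O_K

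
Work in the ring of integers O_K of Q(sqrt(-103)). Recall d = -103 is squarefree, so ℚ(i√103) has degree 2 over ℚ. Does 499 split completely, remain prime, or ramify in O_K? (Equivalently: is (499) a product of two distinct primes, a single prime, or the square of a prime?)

inert — (499) stays prime in O_K

-103 mod 4 = 1, hence disc K = -103 and O_K = ℤ[(1+√-103)/2].
Since gcd(499, -103) = 1 the prime 499 does not ramify.
Euler's criterion: (-103)^249 mod 499 = 498. Thus (-103|499) = -1.
d is a non-residue mod p, hence 499 remains inert in O_K.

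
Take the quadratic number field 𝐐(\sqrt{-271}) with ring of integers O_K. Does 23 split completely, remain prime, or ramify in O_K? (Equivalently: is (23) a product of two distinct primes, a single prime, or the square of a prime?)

d = -271 ≡ 1 (mod 4), so O_K = ℤ[(1+√-271)/2] and disc(K) = d = -271.
23 ∤ -271, so 23 is unramified.
Euler's criterion: (-271)^11 mod 23 = 22. Thus (-271|23) = -1.
Legendre symbol -1 ⇒ 23 is inert.

remains prime (inert)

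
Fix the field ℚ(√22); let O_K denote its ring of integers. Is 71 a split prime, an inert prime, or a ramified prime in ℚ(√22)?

22 mod 4 = 2, hence disc K = 4·22 = 88 and O_K = ℤ[√22].
Since gcd(71, 88) = 1 the prime 71 does not ramify.
Compute (22/71) via Euler: 22^((71-1)/2) mod 71 = 70, so (22/71) = -1.
Legendre symbol -1 ⇒ 71 is inert.

remains prime (inert)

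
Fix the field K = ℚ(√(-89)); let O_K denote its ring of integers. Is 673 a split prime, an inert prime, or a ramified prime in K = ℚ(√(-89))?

d = -89 ≡ 3 (mod 4), so O_K = ℤ[√-89] and disc(K) = 4d = -356.
disc(K) = -356 is not divisible by 673; 673 is unramified.
Compute (-89/673) via Euler: 584^((673-1)/2) mod 673 = 1, so (-89/673) = 1.
d is a quadratic residue mod p, hence 673 splits in O_K.

p splits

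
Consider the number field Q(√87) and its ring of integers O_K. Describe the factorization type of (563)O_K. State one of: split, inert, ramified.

87 mod 4 = 3, hence disc K = 4·87 = 348 and O_K = ℤ[√87].
Since gcd(563, 348) = 1 the prime 563 does not ramify.
(87/563) = 87^281 mod 563 = 562, giving Legendre symbol -1.
Legendre symbol -1 ⇒ 563 is inert.

p is inert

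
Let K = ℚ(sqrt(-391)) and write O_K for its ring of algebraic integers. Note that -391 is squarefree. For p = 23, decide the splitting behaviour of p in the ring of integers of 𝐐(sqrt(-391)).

ramifies in O_K

Since -391 ≡ 1 mod 4, the ring of integers is ℤ[(1+√-391)/2] with discriminant -391.
23 divides disc(K) = -391, so 23 ramifies.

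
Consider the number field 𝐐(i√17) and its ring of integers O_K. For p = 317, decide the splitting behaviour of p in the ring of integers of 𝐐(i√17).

d = -17 ≡ 3 (mod 4), so O_K = ℤ[√-17] and disc(K) = 4d = -68.
317 ∤ -68, so 317 is unramified.
Legendre symbol by Euler's criterion: (-17/317) ≡ (-17)^158 ≡ 316 (mod 317), i.e. (-17/317) = -1.
(-17/317) = -1, so 317 is inert.

p is inert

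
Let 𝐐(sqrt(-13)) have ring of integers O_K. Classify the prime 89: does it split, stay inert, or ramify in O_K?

remains prime (inert)

d = -13 ≡ 3 (mod 4), so O_K = ℤ[√-13] and disc(K) = 4d = -52.
Since gcd(89, -52) = 1 the prime 89 does not ramify.
(-13/89) = 76^44 mod 89 = 88, giving Legendre symbol -1.
d is a non-residue mod p, hence 89 remains inert in O_K.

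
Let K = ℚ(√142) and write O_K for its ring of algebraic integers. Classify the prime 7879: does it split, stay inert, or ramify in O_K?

splits completely

Since 142 ≢ 1 mod 4, the ring of integers is ℤ[√142] with discriminant 4·142 = 568.
7879 ∤ 568, so 7879 is unramified.
Euler's criterion: 142^3939 mod 7879 = 1. Thus (142|7879) = 1.
(142/7879) = 1, so 7879 splits.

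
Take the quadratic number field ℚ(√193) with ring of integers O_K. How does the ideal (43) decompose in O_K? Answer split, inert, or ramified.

d = 193 ≡ 1 (mod 4), so O_K = ℤ[(1+√193)/2] and disc(K) = d = 193.
disc(K) = 193 is not divisible by 43; 43 is unramified.
Legendre symbol by Euler's criterion: (193/43) ≡ 193^21 ≡ 1 (mod 43), i.e. (193/43) = 1.
Legendre symbol 1 ⇒ 43 is split.

43 splits in O_K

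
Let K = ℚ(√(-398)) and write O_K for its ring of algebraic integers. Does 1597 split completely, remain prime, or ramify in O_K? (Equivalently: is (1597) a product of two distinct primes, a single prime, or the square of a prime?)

1597 remains inert

d = -398 ≡ 2 (mod 4), so O_K = ℤ[√-398] and disc(K) = 4d = -1592.
1597 ∤ -1592, so 1597 is unramified.
Compute (-398/1597) via Euler: 1199^((1597-1)/2) mod 1597 = 1596, so (-398/1597) = -1.
d is a non-residue mod p, hence 1597 remains inert in O_K.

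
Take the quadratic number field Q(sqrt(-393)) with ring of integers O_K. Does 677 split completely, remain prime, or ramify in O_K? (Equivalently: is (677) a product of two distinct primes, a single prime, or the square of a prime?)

d = -393 ≡ 3 (mod 4), so O_K = ℤ[√-393] and disc(K) = 4d = -1572.
Since gcd(677, -1572) = 1 the prime 677 does not ramify.
Euler's criterion: (-393)^338 mod 677 = 1. Thus (-393|677) = 1.
d is a quadratic residue mod p, hence 677 splits in O_K.

split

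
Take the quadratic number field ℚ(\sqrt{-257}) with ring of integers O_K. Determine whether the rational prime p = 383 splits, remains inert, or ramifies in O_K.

p splits

d = -257 ≡ 3 (mod 4), so O_K = ℤ[√-257] and disc(K) = 4d = -1028.
383 ∤ -1028, so 383 is unramified.
Legendre symbol by Euler's criterion: (-257/383) ≡ (-257)^191 ≡ 1 (mod 383), i.e. (-257/383) = 1.
(-257/383) = 1, so 383 splits.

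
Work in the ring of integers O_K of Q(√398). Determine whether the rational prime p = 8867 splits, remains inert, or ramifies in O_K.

d = 398 ≡ 2 (mod 4), so O_K = ℤ[√398] and disc(K) = 4d = 1592.
8867 ∤ 1592, so 8867 is unramified.
Legendre symbol by Euler's criterion: (398/8867) ≡ 398^4433 ≡ 1 (mod 8867), i.e. (398/8867) = 1.
Legendre symbol 1 ⇒ 8867 is split.

p splits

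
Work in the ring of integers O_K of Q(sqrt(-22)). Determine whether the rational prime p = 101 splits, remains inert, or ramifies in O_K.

p splits

-22 mod 4 = 2, hence disc K = 4·(-22) = -88 and O_K = ℤ[√-22].
disc(K) = -88 is not divisible by 101; 101 is unramified.
Euler's criterion: (-22)^50 mod 101 = 1. Thus (-22|101) = 1.
Legendre symbol 1 ⇒ 101 is split.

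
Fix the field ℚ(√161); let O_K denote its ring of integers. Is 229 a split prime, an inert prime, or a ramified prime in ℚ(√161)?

split — (229) = 𝔭₁𝔭₂ with 𝔭₁ ≠ 𝔭₂

161 mod 4 = 1, hence disc K = 161 and O_K = ℤ[(1+√161)/2].
Since gcd(229, 161) = 1 the prime 229 does not ramify.
Compute (161/229) via Euler: 161^((229-1)/2) mod 229 = 1, so (161/229) = 1.
(161/229) = 1, so 229 splits.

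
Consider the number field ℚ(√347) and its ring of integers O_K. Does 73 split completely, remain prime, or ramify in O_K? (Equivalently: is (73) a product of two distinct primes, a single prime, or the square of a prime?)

73 splits in O_K

347 mod 4 = 3, hence disc K = 4·347 = 1388 and O_K = ℤ[√347].
disc(K) = 1388 is not divisible by 73; 73 is unramified.
Compute (347/73) via Euler: 55^((73-1)/2) mod 73 = 1, so (347/73) = 1.
Legendre symbol 1 ⇒ 73 is split.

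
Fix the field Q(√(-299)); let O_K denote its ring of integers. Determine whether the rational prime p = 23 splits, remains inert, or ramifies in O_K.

ramifies in O_K

Since -299 ≡ 1 mod 4, the ring of integers is ℤ[(1+√-299)/2] with discriminant -299.
disc(K) = -299 = 23·(-13), so p = 23 is ramified.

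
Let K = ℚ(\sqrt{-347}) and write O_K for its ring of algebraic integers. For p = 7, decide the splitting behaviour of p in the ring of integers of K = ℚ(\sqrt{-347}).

-347 mod 4 = 1, hence disc K = -347 and O_K = ℤ[(1+√-347)/2].
Since gcd(7, -347) = 1 the prime 7 does not ramify.
Compute (-347/7) via Euler: 3^((7-1)/2) mod 7 = 6, so (-347/7) = -1.
d is a non-residue mod p, hence 7 remains inert in O_K.

7 remains inert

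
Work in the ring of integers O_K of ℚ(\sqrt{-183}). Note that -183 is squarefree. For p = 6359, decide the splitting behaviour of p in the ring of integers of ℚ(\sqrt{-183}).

-183 mod 4 = 1, hence disc K = -183 and O_K = ℤ[(1+√-183)/2].
disc(K) = -183 is not divisible by 6359; 6359 is unramified.
Legendre symbol by Euler's criterion: (-183/6359) ≡ (-183)^3179 ≡ 6358 (mod 6359), i.e. (-183/6359) = -1.
Legendre symbol -1 ⇒ 6359 is inert.

p is inert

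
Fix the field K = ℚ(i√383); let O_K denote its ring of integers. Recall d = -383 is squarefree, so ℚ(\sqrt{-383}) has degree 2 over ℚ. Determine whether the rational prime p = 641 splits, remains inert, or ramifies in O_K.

641 splits in O_K

Since -383 ≡ 1 mod 4, the ring of integers is ℤ[(1+√-383)/2] with discriminant -383.
Since gcd(641, -383) = 1 the prime 641 does not ramify.
(-383/641) = 258^320 mod 641 = 1, giving Legendre symbol 1.
d is a quadratic residue mod p, hence 641 splits in O_K.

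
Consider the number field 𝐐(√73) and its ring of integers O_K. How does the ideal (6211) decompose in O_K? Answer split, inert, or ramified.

Since 73 ≡ 1 mod 4, the ring of integers is ℤ[(1+√73)/2] with discriminant 73.
6211 ∤ 73, so 6211 is unramified.
Legendre symbol by Euler's criterion: (73/6211) ≡ 73^3105 ≡ 1 (mod 6211), i.e. (73/6211) = 1.
(73/6211) = 1, so 6211 splits.

6211 splits in O_K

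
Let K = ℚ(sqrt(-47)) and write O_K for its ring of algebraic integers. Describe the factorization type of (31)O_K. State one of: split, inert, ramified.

p is inert

-47 mod 4 = 1, hence disc K = -47 and O_K = ℤ[(1+√-47)/2].
31 ∤ -47, so 31 is unramified.
Compute (-47/31) via Euler: 15^((31-1)/2) mod 31 = 30, so (-47/31) = -1.
Legendre symbol -1 ⇒ 31 is inert.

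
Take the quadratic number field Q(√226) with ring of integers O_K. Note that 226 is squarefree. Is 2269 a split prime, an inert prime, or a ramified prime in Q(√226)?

Since 226 ≢ 1 mod 4, the ring of integers is ℤ[√226] with discriminant 4·226 = 904.
2269 ∤ 904, so 2269 is unramified.
Euler's criterion: 226^1134 mod 2269 = 2268. Thus (226|2269) = -1.
Legendre symbol -1 ⇒ 2269 is inert.

inert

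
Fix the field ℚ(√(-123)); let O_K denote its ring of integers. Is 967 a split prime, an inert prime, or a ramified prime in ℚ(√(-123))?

Since -123 ≡ 1 mod 4, the ring of integers is ℤ[(1+√-123)/2] with discriminant -123.
Since gcd(967, -123) = 1 the prime 967 does not ramify.
Compute (-123/967) via Euler: 844^((967-1)/2) mod 967 = 966, so (-123/967) = -1.
Legendre symbol -1 ⇒ 967 is inert.

p is inert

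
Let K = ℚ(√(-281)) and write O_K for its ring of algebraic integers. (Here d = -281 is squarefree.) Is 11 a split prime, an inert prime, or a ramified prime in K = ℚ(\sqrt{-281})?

p splits

d = -281 ≡ 3 (mod 4), so O_K = ℤ[√-281] and disc(K) = 4d = -1124.
Since gcd(11, -1124) = 1 the prime 11 does not ramify.
Legendre symbol by Euler's criterion: (-281/11) ≡ (-281)^5 ≡ 1 (mod 11), i.e. (-281/11) = 1.
Legendre symbol 1 ⇒ 11 is split.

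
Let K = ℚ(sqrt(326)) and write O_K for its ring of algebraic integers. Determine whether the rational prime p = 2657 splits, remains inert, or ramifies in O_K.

326 mod 4 = 2, hence disc K = 4·326 = 1304 and O_K = ℤ[√326].
disc(K) = 1304 is not divisible by 2657; 2657 is unramified.
Compute (326/2657) via Euler: 326^((2657-1)/2) mod 2657 = 1, so (326/2657) = 1.
Legendre symbol 1 ⇒ 2657 is split.

split — (2657) = 𝔭₁𝔭₂ with 𝔭₁ ≠ 𝔭₂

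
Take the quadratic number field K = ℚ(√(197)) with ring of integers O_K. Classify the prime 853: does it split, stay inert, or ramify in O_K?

p splits

Since 197 ≡ 1 mod 4, the ring of integers is ℤ[(1+√197)/2] with discriminant 197.
disc(K) = 197 is not divisible by 853; 853 is unramified.
(197/853) = 197^426 mod 853 = 1, giving Legendre symbol 1.
d is a quadratic residue mod p, hence 853 splits in O_K.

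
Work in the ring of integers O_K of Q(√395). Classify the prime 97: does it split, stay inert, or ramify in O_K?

Since 395 ≢ 1 mod 4, the ring of integers is ℤ[√395] with discriminant 4·395 = 1580.
Since gcd(97, 1580) = 1 the prime 97 does not ramify.
(395/97) = 7^48 mod 97 = 96, giving Legendre symbol -1.
d is a non-residue mod p, hence 97 remains inert in O_K.

inert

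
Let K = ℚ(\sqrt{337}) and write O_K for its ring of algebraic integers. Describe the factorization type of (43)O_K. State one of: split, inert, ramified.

43 splits in O_K

Since 337 ≡ 1 mod 4, the ring of integers is ℤ[(1+√337)/2] with discriminant 337.
Since gcd(43, 337) = 1 the prime 43 does not ramify.
Legendre symbol by Euler's criterion: (337/43) ≡ 337^21 ≡ 1 (mod 43), i.e. (337/43) = 1.
d is a quadratic residue mod p, hence 43 splits in O_K.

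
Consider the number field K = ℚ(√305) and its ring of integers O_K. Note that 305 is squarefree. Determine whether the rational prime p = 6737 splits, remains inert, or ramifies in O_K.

d = 305 ≡ 1 (mod 4), so O_K = ℤ[(1+√305)/2] and disc(K) = d = 305.
6737 ∤ 305, so 6737 is unramified.
Legendre symbol by Euler's criterion: (305/6737) ≡ 305^3368 ≡ 6736 (mod 6737), i.e. (305/6737) = -1.
d is a non-residue mod p, hence 6737 remains inert in O_K.

inert — (6737) stays prime in O_K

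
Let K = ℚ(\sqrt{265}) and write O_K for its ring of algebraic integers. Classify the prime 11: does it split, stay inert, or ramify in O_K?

11 splits in O_K

d = 265 ≡ 1 (mod 4), so O_K = ℤ[(1+√265)/2] and disc(K) = d = 265.
disc(K) = 265 is not divisible by 11; 11 is unramified.
Euler's criterion: 265^5 mod 11 = 1. Thus (265|11) = 1.
Legendre symbol 1 ⇒ 11 is split.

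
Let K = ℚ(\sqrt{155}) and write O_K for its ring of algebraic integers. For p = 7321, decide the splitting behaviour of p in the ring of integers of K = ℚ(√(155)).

split — (7321) = 𝔭₁𝔭₂ with 𝔭₁ ≠ 𝔭₂

155 mod 4 = 3, hence disc K = 4·155 = 620 and O_K = ℤ[√155].
disc(K) = 620 is not divisible by 7321; 7321 is unramified.
Legendre symbol by Euler's criterion: (155/7321) ≡ 155^3660 ≡ 1 (mod 7321), i.e. (155/7321) = 1.
(155/7321) = 1, so 7321 splits.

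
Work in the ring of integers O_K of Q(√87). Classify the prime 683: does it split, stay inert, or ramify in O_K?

splits completely

d = 87 ≡ 3 (mod 4), so O_K = ℤ[√87] and disc(K) = 4d = 348.
Since gcd(683, 348) = 1 the prime 683 does not ramify.
Compute (87/683) via Euler: 87^((683-1)/2) mod 683 = 1, so (87/683) = 1.
d is a quadratic residue mod p, hence 683 splits in O_K.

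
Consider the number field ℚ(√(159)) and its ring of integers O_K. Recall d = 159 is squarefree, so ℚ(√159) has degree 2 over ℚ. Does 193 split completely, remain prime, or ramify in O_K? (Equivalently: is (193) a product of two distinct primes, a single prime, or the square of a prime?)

d = 159 ≡ 3 (mod 4), so O_K = ℤ[√159] and disc(K) = 4d = 636.
193 ∤ 636, so 193 is unramified.
Legendre symbol by Euler's criterion: (159/193) ≡ 159^96 ≡ 192 (mod 193), i.e. (159/193) = -1.
(159/193) = -1, so 193 is inert.

remains prime (inert)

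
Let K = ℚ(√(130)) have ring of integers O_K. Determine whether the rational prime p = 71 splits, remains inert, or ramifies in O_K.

71 remains inert

130 mod 4 = 2, hence disc K = 4·130 = 520 and O_K = ℤ[√130].
disc(K) = 520 is not divisible by 71; 71 is unramified.
Compute (130/71) via Euler: 59^((71-1)/2) mod 71 = 70, so (130/71) = -1.
Legendre symbol -1 ⇒ 71 is inert.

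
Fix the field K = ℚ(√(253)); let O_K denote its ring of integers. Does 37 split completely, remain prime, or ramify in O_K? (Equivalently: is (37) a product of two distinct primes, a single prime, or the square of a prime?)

remains prime (inert)

d = 253 ≡ 1 (mod 4), so O_K = ℤ[(1+√253)/2] and disc(K) = d = 253.
disc(K) = 253 is not divisible by 37; 37 is unramified.
Legendre symbol by Euler's criterion: (253/37) ≡ 253^18 ≡ 36 (mod 37), i.e. (253/37) = -1.
(253/37) = -1, so 37 is inert.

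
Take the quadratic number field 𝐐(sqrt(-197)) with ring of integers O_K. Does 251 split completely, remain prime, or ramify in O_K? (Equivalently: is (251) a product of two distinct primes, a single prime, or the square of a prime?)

remains prime (inert)

d = -197 ≡ 3 (mod 4), so O_K = ℤ[√-197] and disc(K) = 4d = -788.
Since gcd(251, -788) = 1 the prime 251 does not ramify.
Euler's criterion: (-197)^125 mod 251 = 250. Thus (-197|251) = -1.
Legendre symbol -1 ⇒ 251 is inert.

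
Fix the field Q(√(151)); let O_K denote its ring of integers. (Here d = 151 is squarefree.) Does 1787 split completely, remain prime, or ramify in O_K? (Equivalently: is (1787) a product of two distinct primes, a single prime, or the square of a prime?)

split

d = 151 ≡ 3 (mod 4), so O_K = ℤ[√151] and disc(K) = 4d = 604.
Since gcd(1787, 604) = 1 the prime 1787 does not ramify.
Compute (151/1787) via Euler: 151^((1787-1)/2) mod 1787 = 1, so (151/1787) = 1.
d is a quadratic residue mod p, hence 1787 splits in O_K.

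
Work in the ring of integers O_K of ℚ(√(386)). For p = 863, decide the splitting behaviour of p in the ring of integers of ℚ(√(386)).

386 mod 4 = 2, hence disc K = 4·386 = 1544 and O_K = ℤ[√386].
863 ∤ 1544, so 863 is unramified.
Legendre symbol by Euler's criterion: (386/863) ≡ 386^431 ≡ 862 (mod 863), i.e. (386/863) = -1.
d is a non-residue mod p, hence 863 remains inert in O_K.

p is inert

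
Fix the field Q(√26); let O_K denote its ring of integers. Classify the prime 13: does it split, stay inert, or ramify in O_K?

26 mod 4 = 2, hence disc K = 4·26 = 104 and O_K = ℤ[√26].
13 divides disc(K) = 104, so 13 ramifies.

ramified — (13) = 𝔭²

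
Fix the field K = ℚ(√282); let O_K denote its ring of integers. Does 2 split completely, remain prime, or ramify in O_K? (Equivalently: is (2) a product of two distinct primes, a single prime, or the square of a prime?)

p ramifies

d = 282 ≡ 2 (mod 4), so O_K = ℤ[√282] and disc(K) = 4d = 1128.
2 divides disc(K) = 1128, so 2 ramifies.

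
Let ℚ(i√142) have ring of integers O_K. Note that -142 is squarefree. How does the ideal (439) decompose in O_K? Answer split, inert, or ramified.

Since -142 ≢ 1 mod 4, the ring of integers is ℤ[√-142] with discriminant 4·(-142) = -568.
439 ∤ -568, so 439 is unramified.
Compute (-142/439) via Euler: 297^((439-1)/2) mod 439 = 438, so (-142/439) = -1.
d is a non-residue mod p, hence 439 remains inert in O_K.

remains prime (inert)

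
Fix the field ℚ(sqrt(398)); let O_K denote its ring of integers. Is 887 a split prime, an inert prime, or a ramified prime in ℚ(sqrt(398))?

inert — (887) stays prime in O_K

Since 398 ≢ 1 mod 4, the ring of integers is ℤ[√398] with discriminant 4·398 = 1592.
Since gcd(887, 1592) = 1 the prime 887 does not ramify.
(398/887) = 398^443 mod 887 = 886, giving Legendre symbol -1.
d is a non-residue mod p, hence 887 remains inert in O_K.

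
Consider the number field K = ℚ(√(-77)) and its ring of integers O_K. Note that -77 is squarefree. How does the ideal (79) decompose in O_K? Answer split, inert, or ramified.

-77 mod 4 = 3, hence disc K = 4·(-77) = -308 and O_K = ℤ[√-77].
79 ∤ -308, so 79 is unramified.
Euler's criterion: (-77)^39 mod 79 = 1. Thus (-77|79) = 1.
Legendre symbol 1 ⇒ 79 is split.

split — (79) = 𝔭₁𝔭₂ with 𝔭₁ ≠ 𝔭₂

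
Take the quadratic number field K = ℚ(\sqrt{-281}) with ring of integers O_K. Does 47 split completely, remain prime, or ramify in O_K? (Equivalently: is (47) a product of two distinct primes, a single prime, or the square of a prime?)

-281 mod 4 = 3, hence disc K = 4·(-281) = -1124 and O_K = ℤ[√-281].
47 ∤ -1124, so 47 is unramified.
Euler's criterion: (-281)^23 mod 47 = 1. Thus (-281|47) = 1.
(-281/47) = 1, so 47 splits.

split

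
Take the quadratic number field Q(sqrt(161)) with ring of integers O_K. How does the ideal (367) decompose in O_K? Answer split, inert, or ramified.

367 splits in O_K

161 mod 4 = 1, hence disc K = 161 and O_K = ℤ[(1+√161)/2].
Since gcd(367, 161) = 1 the prime 367 does not ramify.
Compute (161/367) via Euler: 161^((367-1)/2) mod 367 = 1, so (161/367) = 1.
(161/367) = 1, so 367 splits.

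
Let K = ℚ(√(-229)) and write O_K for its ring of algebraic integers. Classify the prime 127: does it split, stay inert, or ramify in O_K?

split

d = -229 ≡ 3 (mod 4), so O_K = ℤ[√-229] and disc(K) = 4d = -916.
Since gcd(127, -916) = 1 the prime 127 does not ramify.
Euler's criterion: (-229)^63 mod 127 = 1. Thus (-229|127) = 1.
d is a quadratic residue mod p, hence 127 splits in O_K.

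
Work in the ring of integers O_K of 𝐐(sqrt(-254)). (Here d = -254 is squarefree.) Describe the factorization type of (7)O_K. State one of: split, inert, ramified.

-254 mod 4 = 2, hence disc K = 4·(-254) = -1016 and O_K = ℤ[√-254].
Since gcd(7, -1016) = 1 the prime 7 does not ramify.
Compute (-254/7) via Euler: 5^((7-1)/2) mod 7 = 6, so (-254/7) = -1.
Legendre symbol -1 ⇒ 7 is inert.

remains prime (inert)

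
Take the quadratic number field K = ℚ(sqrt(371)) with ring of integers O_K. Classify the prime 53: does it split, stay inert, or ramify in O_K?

ramified

Since 371 ≢ 1 mod 4, the ring of integers is ℤ[√371] with discriminant 4·371 = 1484.
53 divides disc(K) = 1484, so 53 ramifies.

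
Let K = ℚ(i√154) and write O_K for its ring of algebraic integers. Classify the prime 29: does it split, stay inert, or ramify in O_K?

split — (29) = 𝔭₁𝔭₂ with 𝔭₁ ≠ 𝔭₂

-154 mod 4 = 2, hence disc K = 4·(-154) = -616 and O_K = ℤ[√-154].
29 ∤ -616, so 29 is unramified.
Compute (-154/29) via Euler: 20^((29-1)/2) mod 29 = 1, so (-154/29) = 1.
d is a quadratic residue mod p, hence 29 splits in O_K.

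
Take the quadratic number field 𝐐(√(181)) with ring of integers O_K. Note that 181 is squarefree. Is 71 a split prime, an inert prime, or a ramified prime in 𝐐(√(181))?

181 mod 4 = 1, hence disc K = 181 and O_K = ℤ[(1+√181)/2].
disc(K) = 181 is not divisible by 71; 71 is unramified.
Euler's criterion: 181^35 mod 71 = 70. Thus (181|71) = -1.
(181/71) = -1, so 71 is inert.

inert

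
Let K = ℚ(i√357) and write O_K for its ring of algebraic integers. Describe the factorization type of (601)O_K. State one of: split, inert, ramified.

split

-357 mod 4 = 3, hence disc K = 4·(-357) = -1428 and O_K = ℤ[√-357].
Since gcd(601, -1428) = 1 the prime 601 does not ramify.
Euler's criterion: (-357)^300 mod 601 = 1. Thus (-357|601) = 1.
d is a quadratic residue mod p, hence 601 splits in O_K.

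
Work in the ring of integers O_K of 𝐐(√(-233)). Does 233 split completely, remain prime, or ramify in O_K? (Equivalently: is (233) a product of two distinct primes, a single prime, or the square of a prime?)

-233 mod 4 = 3, hence disc K = 4·(-233) = -932 and O_K = ℤ[√-233].
disc(K) = -932 = 233·(-4), so p = 233 is ramified.

233 is ramified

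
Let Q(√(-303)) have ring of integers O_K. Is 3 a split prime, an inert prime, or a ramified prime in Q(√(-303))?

3 is ramified

-303 mod 4 = 1, hence disc K = -303 and O_K = ℤ[(1+√-303)/2].
Ramification test: 3 | -303. The prime 3 ramifies in K.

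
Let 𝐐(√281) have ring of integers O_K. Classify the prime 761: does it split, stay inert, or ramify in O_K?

281 mod 4 = 1, hence disc K = 281 and O_K = ℤ[(1+√281)/2].
761 ∤ 281, so 761 is unramified.
Euler's criterion: 281^380 mod 761 = 760. Thus (281|761) = -1.
d is a non-residue mod p, hence 761 remains inert in O_K.

inert — (761) stays prime in O_K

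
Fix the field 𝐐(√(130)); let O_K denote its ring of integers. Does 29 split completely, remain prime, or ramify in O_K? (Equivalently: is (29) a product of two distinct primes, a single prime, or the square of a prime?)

29 remains inert

130 mod 4 = 2, hence disc K = 4·130 = 520 and O_K = ℤ[√130].
29 ∤ 520, so 29 is unramified.
Euler's criterion: 130^14 mod 29 = 28. Thus (130|29) = -1.
Legendre symbol -1 ⇒ 29 is inert.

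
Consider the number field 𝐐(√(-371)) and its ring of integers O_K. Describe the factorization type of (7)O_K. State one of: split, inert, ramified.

Since -371 ≡ 1 mod 4, the ring of integers is ℤ[(1+√-371)/2] with discriminant -371.
7 divides disc(K) = -371, so 7 ramifies.

7 is ramified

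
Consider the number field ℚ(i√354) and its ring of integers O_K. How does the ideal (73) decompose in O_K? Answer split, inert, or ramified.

73 remains inert

d = -354 ≡ 2 (mod 4), so O_K = ℤ[√-354] and disc(K) = 4d = -1416.
Since gcd(73, -1416) = 1 the prime 73 does not ramify.
Legendre symbol by Euler's criterion: (-354/73) ≡ (-354)^36 ≡ 72 (mod 73), i.e. (-354/73) = -1.
(-354/73) = -1, so 73 is inert.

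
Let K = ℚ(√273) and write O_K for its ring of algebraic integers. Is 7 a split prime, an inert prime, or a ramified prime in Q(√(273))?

p ramifies

Since 273 ≡ 1 mod 4, the ring of integers is ℤ[(1+√273)/2] with discriminant 273.
disc(K) = 273 = 7·39, so p = 7 is ramified.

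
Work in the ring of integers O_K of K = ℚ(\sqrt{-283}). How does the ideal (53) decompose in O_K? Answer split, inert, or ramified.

-283 mod 4 = 1, hence disc K = -283 and O_K = ℤ[(1+√-283)/2].
Since gcd(53, -283) = 1 the prime 53 does not ramify.
Legendre symbol by Euler's criterion: (-283/53) ≡ (-283)^26 ≡ 52 (mod 53), i.e. (-283/53) = -1.
(-283/53) = -1, so 53 is inert.

remains prime (inert)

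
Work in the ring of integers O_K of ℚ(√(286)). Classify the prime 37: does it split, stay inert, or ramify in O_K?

split

d = 286 ≡ 2 (mod 4), so O_K = ℤ[√286] and disc(K) = 4d = 1144.
37 ∤ 1144, so 37 is unramified.
(286/37) = 27^18 mod 37 = 1, giving Legendre symbol 1.
d is a quadratic residue mod p, hence 37 splits in O_K.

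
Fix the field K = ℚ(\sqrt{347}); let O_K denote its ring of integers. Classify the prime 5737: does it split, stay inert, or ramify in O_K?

p splits

d = 347 ≡ 3 (mod 4), so O_K = ℤ[√347] and disc(K) = 4d = 1388.
disc(K) = 1388 is not divisible by 5737; 5737 is unramified.
(347/5737) = 347^2868 mod 5737 = 1, giving Legendre symbol 1.
Legendre symbol 1 ⇒ 5737 is split.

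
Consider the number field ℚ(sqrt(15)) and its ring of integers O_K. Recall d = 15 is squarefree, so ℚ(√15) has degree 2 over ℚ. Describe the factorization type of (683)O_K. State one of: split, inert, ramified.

d = 15 ≡ 3 (mod 4), so O_K = ℤ[√15] and disc(K) = 4d = 60.
Since gcd(683, 60) = 1 the prime 683 does not ramify.
Legendre symbol by Euler's criterion: (15/683) ≡ 15^341 ≡ 682 (mod 683), i.e. (15/683) = -1.
Legendre symbol -1 ⇒ 683 is inert.

inert — (683) stays prime in O_K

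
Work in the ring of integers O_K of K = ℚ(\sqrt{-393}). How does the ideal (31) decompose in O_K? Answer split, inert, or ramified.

p splits

d = -393 ≡ 3 (mod 4), so O_K = ℤ[√-393] and disc(K) = 4d = -1572.
disc(K) = -1572 is not divisible by 31; 31 is unramified.
(-393/31) = 10^15 mod 31 = 1, giving Legendre symbol 1.
Legendre symbol 1 ⇒ 31 is split.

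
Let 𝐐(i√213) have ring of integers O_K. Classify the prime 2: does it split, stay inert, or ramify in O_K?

ramifies in O_K

-213 mod 4 = 3, hence disc K = 4·(-213) = -852 and O_K = ℤ[√-213].
2 divides disc(K) = -852, so 2 ramifies.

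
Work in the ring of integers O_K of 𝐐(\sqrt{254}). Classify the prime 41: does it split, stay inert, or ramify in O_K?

d = 254 ≡ 2 (mod 4), so O_K = ℤ[√254] and disc(K) = 4d = 1016.
41 ∤ 1016, so 41 is unramified.
Legendre symbol by Euler's criterion: (254/41) ≡ 254^20 ≡ 1 (mod 41), i.e. (254/41) = 1.
d is a quadratic residue mod p, hence 41 splits in O_K.

41 splits in O_K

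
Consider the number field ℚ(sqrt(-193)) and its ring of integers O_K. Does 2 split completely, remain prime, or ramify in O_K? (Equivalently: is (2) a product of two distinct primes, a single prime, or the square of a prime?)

d = -193 ≡ 3 (mod 4), so O_K = ℤ[√-193] and disc(K) = 4d = -772.
disc(K) = -772 = 2·(-386), so p = 2 is ramified.

ramifies in O_K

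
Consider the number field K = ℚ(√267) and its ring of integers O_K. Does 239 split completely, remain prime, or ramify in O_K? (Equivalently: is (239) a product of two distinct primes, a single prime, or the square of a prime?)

p is inert

267 mod 4 = 3, hence disc K = 4·267 = 1068 and O_K = ℤ[√267].
disc(K) = 1068 is not divisible by 239; 239 is unramified.
(267/239) = 28^119 mod 239 = 238, giving Legendre symbol -1.
d is a non-residue mod p, hence 239 remains inert in O_K.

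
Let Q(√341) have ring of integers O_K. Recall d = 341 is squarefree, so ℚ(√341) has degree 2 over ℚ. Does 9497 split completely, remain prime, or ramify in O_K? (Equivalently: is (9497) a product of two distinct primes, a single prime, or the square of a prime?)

Since 341 ≡ 1 mod 4, the ring of integers is ℤ[(1+√341)/2] with discriminant 341.
disc(K) = 341 is not divisible by 9497; 9497 is unramified.
Euler's criterion: 341^4748 mod 9497 = 9496. Thus (341|9497) = -1.
d is a non-residue mod p, hence 9497 remains inert in O_K.

inert — (9497) stays prime in O_K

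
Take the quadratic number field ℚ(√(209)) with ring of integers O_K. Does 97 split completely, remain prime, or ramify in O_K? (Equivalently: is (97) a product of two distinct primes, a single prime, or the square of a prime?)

97 remains inert

d = 209 ≡ 1 (mod 4), so O_K = ℤ[(1+√209)/2] and disc(K) = d = 209.
disc(K) = 209 is not divisible by 97; 97 is unramified.
(209/97) = 15^48 mod 97 = 96, giving Legendre symbol -1.
Legendre symbol -1 ⇒ 97 is inert.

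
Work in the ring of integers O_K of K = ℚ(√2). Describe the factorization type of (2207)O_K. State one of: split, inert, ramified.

Since 2 ≢ 1 mod 4, the ring of integers is ℤ[√2] with discriminant 4·2 = 8.
Since gcd(2207, 8) = 1 the prime 2207 does not ramify.
Legendre symbol by Euler's criterion: (2/2207) ≡ 2^1103 ≡ 1 (mod 2207), i.e. (2/2207) = 1.
d is a quadratic residue mod p, hence 2207 splits in O_K.

splits completely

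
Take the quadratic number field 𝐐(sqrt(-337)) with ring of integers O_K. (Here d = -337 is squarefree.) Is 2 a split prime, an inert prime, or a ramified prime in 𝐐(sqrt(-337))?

Since -337 ≢ 1 mod 4, the ring of integers is ℤ[√-337] with discriminant 4·(-337) = -1348.
2 divides disc(K) = -1348, so 2 ramifies.

ramifies in O_K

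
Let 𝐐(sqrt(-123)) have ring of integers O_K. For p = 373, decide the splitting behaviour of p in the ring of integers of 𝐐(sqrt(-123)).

splits completely

d = -123 ≡ 1 (mod 4), so O_K = ℤ[(1+√-123)/2] and disc(K) = d = -123.
Since gcd(373, -123) = 1 the prime 373 does not ramify.
Euler's criterion: (-123)^186 mod 373 = 1. Thus (-123|373) = 1.
Legendre symbol 1 ⇒ 373 is split.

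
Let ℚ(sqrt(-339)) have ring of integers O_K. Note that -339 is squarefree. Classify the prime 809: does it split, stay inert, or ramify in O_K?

809 remains inert

-339 mod 4 = 1, hence disc K = -339 and O_K = ℤ[(1+√-339)/2].
809 ∤ -339, so 809 is unramified.
Compute (-339/809) via Euler: 470^((809-1)/2) mod 809 = 808, so (-339/809) = -1.
(-339/809) = -1, so 809 is inert.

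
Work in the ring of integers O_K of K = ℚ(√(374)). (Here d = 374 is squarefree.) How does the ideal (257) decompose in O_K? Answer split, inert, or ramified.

374 mod 4 = 2, hence disc K = 4·374 = 1496 and O_K = ℤ[√374].
disc(K) = 1496 is not divisible by 257; 257 is unramified.
Legendre symbol by Euler's criterion: (374/257) ≡ 374^128 ≡ 1 (mod 257), i.e. (374/257) = 1.
d is a quadratic residue mod p, hence 257 splits in O_K.

split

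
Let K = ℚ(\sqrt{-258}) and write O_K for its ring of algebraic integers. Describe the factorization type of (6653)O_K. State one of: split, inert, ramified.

-258 mod 4 = 2, hence disc K = 4·(-258) = -1032 and O_K = ℤ[√-258].
disc(K) = -1032 is not divisible by 6653; 6653 is unramified.
Euler's criterion: (-258)^3326 mod 6653 = 1. Thus (-258|6653) = 1.
Legendre symbol 1 ⇒ 6653 is split.

split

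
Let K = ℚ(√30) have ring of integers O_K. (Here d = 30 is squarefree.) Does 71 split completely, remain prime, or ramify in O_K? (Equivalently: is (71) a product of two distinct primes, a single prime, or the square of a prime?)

30 mod 4 = 2, hence disc K = 4·30 = 120 and O_K = ℤ[√30].
Since gcd(71, 120) = 1 the prime 71 does not ramify.
Euler's criterion: 30^35 mod 71 = 1. Thus (30|71) = 1.
(30/71) = 1, so 71 splits.

p splits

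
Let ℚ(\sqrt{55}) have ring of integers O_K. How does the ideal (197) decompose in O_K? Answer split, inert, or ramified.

split — (197) = 𝔭₁𝔭₂ with 𝔭₁ ≠ 𝔭₂

Since 55 ≢ 1 mod 4, the ring of integers is ℤ[√55] with discriminant 4·55 = 220.
disc(K) = 220 is not divisible by 197; 197 is unramified.
Legendre symbol by Euler's criterion: (55/197) ≡ 55^98 ≡ 1 (mod 197), i.e. (55/197) = 1.
d is a quadratic residue mod p, hence 197 splits in O_K.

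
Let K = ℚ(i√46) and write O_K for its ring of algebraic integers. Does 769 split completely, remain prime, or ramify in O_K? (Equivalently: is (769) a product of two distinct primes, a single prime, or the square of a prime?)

d = -46 ≡ 2 (mod 4), so O_K = ℤ[√-46] and disc(K) = 4d = -184.
769 ∤ -184, so 769 is unramified.
Compute (-46/769) via Euler: 723^((769-1)/2) mod 769 = 768, so (-46/769) = -1.
d is a non-residue mod p, hence 769 remains inert in O_K.

769 remains inert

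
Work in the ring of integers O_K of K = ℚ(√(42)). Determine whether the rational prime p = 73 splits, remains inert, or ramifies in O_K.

inert

42 mod 4 = 2, hence disc K = 4·42 = 168 and O_K = ℤ[√42].
disc(K) = 168 is not divisible by 73; 73 is unramified.
Legendre symbol by Euler's criterion: (42/73) ≡ 42^36 ≡ 72 (mod 73), i.e. (42/73) = -1.
d is a non-residue mod p, hence 73 remains inert in O_K.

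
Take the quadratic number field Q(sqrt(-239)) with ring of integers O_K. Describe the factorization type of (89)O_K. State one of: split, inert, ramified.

inert — (89) stays prime in O_K

Since -239 ≡ 1 mod 4, the ring of integers is ℤ[(1+√-239)/2] with discriminant -239.
disc(K) = -239 is not divisible by 89; 89 is unramified.
Compute (-239/89) via Euler: 28^((89-1)/2) mod 89 = 88, so (-239/89) = -1.
Legendre symbol -1 ⇒ 89 is inert.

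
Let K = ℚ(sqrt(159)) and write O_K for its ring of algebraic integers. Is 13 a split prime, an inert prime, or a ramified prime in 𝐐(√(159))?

p splits

159 mod 4 = 3, hence disc K = 4·159 = 636 and O_K = ℤ[√159].
13 ∤ 636, so 13 is unramified.
Compute (159/13) via Euler: 3^((13-1)/2) mod 13 = 1, so (159/13) = 1.
Legendre symbol 1 ⇒ 13 is split.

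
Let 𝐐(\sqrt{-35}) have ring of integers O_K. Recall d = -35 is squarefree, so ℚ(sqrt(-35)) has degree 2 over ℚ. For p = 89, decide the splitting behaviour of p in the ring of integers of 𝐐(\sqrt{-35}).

p is inert

-35 mod 4 = 1, hence disc K = -35 and O_K = ℤ[(1+√-35)/2].
disc(K) = -35 is not divisible by 89; 89 is unramified.
Compute (-35/89) via Euler: 54^((89-1)/2) mod 89 = 88, so (-35/89) = -1.
(-35/89) = -1, so 89 is inert.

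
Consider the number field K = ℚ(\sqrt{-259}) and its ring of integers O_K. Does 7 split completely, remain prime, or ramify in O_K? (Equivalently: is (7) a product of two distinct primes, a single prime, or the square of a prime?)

Since -259 ≡ 1 mod 4, the ring of integers is ℤ[(1+√-259)/2] with discriminant -259.
disc(K) = -259 = 7·(-37), so p = 7 is ramified.

ramified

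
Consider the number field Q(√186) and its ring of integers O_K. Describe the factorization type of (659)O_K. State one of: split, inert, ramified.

split

d = 186 ≡ 2 (mod 4), so O_K = ℤ[√186] and disc(K) = 4d = 744.
disc(K) = 744 is not divisible by 659; 659 is unramified.
Compute (186/659) via Euler: 186^((659-1)/2) mod 659 = 1, so (186/659) = 1.
(186/659) = 1, so 659 splits.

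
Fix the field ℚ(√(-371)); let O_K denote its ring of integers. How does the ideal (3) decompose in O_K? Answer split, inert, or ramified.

-371 mod 4 = 1, hence disc K = -371 and O_K = ℤ[(1+√-371)/2].
3 ∤ -371, so 3 is unramified.
Euler's criterion: (-371)^1 mod 3 = 1. Thus (-371|3) = 1.
d is a quadratic residue mod p, hence 3 splits in O_K.

split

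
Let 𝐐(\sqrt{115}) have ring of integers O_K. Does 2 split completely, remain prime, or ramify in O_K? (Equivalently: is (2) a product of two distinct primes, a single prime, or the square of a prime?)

115 mod 4 = 3, hence disc K = 4·115 = 460 and O_K = ℤ[√115].
disc(K) = 460 = 2·230, so p = 2 is ramified.

ramified — (2) = 𝔭²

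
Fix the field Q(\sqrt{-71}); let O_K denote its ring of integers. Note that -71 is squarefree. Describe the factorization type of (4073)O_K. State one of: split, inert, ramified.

inert

d = -71 ≡ 1 (mod 4), so O_K = ℤ[(1+√-71)/2] and disc(K) = d = -71.
Since gcd(4073, -71) = 1 the prime 4073 does not ramify.
Legendre symbol by Euler's criterion: (-71/4073) ≡ (-71)^2036 ≡ 4072 (mod 4073), i.e. (-71/4073) = -1.
Legendre symbol -1 ⇒ 4073 is inert.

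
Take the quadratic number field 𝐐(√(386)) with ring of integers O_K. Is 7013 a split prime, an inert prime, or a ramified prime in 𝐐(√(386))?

inert — (7013) stays prime in O_K

d = 386 ≡ 2 (mod 4), so O_K = ℤ[√386] and disc(K) = 4d = 1544.
7013 ∤ 1544, so 7013 is unramified.
Compute (386/7013) via Euler: 386^((7013-1)/2) mod 7013 = 7012, so (386/7013) = -1.
Legendre symbol -1 ⇒ 7013 is inert.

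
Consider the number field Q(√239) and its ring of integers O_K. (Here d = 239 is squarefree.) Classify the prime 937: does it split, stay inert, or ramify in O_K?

937 splits in O_K

d = 239 ≡ 3 (mod 4), so O_K = ℤ[√239] and disc(K) = 4d = 956.
disc(K) = 956 is not divisible by 937; 937 is unramified.
Compute (239/937) via Euler: 239^((937-1)/2) mod 937 = 1, so (239/937) = 1.
Legendre symbol 1 ⇒ 937 is split.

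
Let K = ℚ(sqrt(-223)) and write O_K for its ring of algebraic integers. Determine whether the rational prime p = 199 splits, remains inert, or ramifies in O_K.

Since -223 ≡ 1 mod 4, the ring of integers is ℤ[(1+√-223)/2] with discriminant -223.
Since gcd(199, -223) = 1 the prime 199 does not ramify.
Euler's criterion: (-223)^99 mod 199 = 1. Thus (-223|199) = 1.
d is a quadratic residue mod p, hence 199 splits in O_K.

splits completely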